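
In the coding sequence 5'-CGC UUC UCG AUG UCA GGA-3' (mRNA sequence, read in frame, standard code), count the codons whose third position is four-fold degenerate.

Codon 1 CGC (Arg): third position 4-fold.
Codon 2 UUC (Phe): third position 2-fold.
Codon 3 UCG (Ser): third position 4-fold.
Codon 4 AUG (Met): third position 1-fold.
Codon 5 UCA (Ser): third position 4-fold.
Codon 6 GGA (Gly): third position 4-fold.
Four-fold degenerate third positions: 4.

4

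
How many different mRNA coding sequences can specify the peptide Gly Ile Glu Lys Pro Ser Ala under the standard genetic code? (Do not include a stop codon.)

Gly: 4 codons.
Ile: 3 codons.
Glu: 2 codons.
Lys: 2 codons.
Pro: 4 codons.
Ser: 6 codons.
Ala: 4 codons.
4 × 3 × 2 × 2 × 4 × 6 × 4 = 4608.

4608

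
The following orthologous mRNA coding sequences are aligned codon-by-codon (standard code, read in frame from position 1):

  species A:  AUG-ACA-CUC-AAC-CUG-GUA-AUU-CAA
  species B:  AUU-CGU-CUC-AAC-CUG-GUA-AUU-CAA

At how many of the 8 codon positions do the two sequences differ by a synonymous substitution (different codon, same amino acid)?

Codon 1: AUG Met / AUU Ile — nonsynonymous.
Codon 2: ACA Thr / CGU Arg — nonsynonymous.
Codon 3: CUC Leu / CUC Leu — identical.
Codon 4: AAC Asn / AAC Asn — identical.
Codon 5: CUG Leu / CUG Leu — identical.
Codon 6: GUA Val / GUA Val — identical.
Codon 7: AUU Ile / AUU Ile — identical.
Codon 8: CAA Gln / CAA Gln — identical.
Synonymous differences: 0.

0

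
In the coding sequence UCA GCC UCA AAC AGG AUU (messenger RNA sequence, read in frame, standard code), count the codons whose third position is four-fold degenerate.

Codon 1 UCA (Ser): third position 4-fold.
Codon 2 GCC (Ala): third position 4-fold.
Codon 3 UCA (Ser): third position 4-fold.
Codon 4 AAC (Asn): third position 2-fold.
Codon 5 AGG (Arg): third position 2-fold.
Codon 6 AUU (Ile): third position 3-fold.
Four-fold degenerate third positions: 3.

3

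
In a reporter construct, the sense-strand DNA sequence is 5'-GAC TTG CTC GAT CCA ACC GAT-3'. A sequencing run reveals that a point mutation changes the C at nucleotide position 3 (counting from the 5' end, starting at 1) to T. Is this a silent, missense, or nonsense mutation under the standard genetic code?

silent

Position 3 falls in codon 1: GAC → Asp.
After the substitution the codon is GAT → Asp.
Both encode Asp, so the change is synonymous.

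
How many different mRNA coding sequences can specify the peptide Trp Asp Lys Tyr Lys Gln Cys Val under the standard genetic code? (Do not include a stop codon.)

Trp: 1 codon.
Asp: 2 codons.
Lys: 2 codons.
Tyr: 2 codons.
Lys: 2 codons.
Gln: 2 codons.
Cys: 2 codons.
Val: 4 codons.
1 × 2 × 2 × 2 × 2 × 2 × 2 × 4 = 256.

256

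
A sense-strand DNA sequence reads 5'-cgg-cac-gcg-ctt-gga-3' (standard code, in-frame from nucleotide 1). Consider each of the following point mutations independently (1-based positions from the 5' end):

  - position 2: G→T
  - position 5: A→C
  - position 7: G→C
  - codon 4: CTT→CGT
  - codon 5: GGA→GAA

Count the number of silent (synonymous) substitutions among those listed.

0

Codon 1: CGG (Arg) → CTG (Leu) — missense.
Codon 2: CAC (His) → CCC (Pro) — missense.
Codon 3: GCG (Ala) → CCG (Pro) — missense.
Codon 4: CTT (Leu) → CGT (Arg) — missense.
Codon 5: GGA (Gly) → GAA (Glu) — missense.
Synonymous: 0 of 5.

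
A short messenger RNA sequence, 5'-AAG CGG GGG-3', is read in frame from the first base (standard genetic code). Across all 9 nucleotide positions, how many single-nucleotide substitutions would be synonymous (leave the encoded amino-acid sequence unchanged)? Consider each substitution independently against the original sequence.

Codon 1 (AAG, Lys): 1 synonymous substitution.
Codon 2 (CGG, Arg): 4 synonymous substitutions.
Codon 3 (GGG, Gly): 3 synonymous substitutions.
Total: 1 + 4 + 3 = 8.

8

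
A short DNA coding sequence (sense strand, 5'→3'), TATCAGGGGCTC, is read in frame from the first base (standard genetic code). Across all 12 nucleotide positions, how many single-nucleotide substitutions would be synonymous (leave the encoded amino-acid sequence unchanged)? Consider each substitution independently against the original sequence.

8

Codon 1 (TAT, Tyr): 1 synonymous substitution.
Codon 2 (CAG, Gln): 1 synonymous substitution.
Codon 3 (GGG, Gly): 3 synonymous substitutions.
Codon 4 (CTC, Leu): 3 synonymous substitutions.
Total: 1 + 1 + 3 + 3 = 8.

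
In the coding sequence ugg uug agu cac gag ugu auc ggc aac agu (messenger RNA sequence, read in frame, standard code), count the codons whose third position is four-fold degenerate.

Codon 1 UGG (Trp): third position 1-fold.
Codon 2 UUG (Leu): third position 2-fold.
Codon 3 AGU (Ser): third position 2-fold.
Codon 4 CAC (His): third position 2-fold.
Codon 5 GAG (Glu): third position 2-fold.
Codon 6 UGU (Cys): third position 2-fold.
Codon 7 AUC (Ile): third position 3-fold.
Codon 8 GGC (Gly): third position 4-fold.
Codon 9 AAC (Asn): third position 2-fold.
Codon 10 AGU (Ser): third position 2-fold.
Four-fold degenerate third positions: 1.

1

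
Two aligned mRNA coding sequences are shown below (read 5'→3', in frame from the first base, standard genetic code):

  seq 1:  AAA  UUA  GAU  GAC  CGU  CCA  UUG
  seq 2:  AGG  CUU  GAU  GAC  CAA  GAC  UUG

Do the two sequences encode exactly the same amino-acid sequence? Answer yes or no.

Codon 1: AAA Lys / AGG Arg — nonsynonymous.
Codon 2: UUA Leu / CUU Leu — synonymous.
Codon 3: GAU Asp / GAU Asp — identical.
Codon 4: GAC Asp / GAC Asp — identical.
Codon 5: CGU Arg / CAA Gln — nonsynonymous.
Codon 6: CCA Pro / GAC Asp — nonsynonymous.
Codon 7: UUG Leu / UUG Leu — identical.
Nonsynonymous differences: 3 → different protein.

no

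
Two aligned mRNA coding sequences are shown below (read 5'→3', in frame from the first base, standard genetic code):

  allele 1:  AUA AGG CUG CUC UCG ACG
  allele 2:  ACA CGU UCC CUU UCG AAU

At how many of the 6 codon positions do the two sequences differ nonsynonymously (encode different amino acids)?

3

Codon 1: AUA Ile / ACA Thr — nonsynonymous.
Codon 2: AGG Arg / CGU Arg — synonymous.
Codon 3: CUG Leu / UCC Ser — nonsynonymous.
Codon 4: CUC Leu / CUU Leu — synonymous.
Codon 5: UCG Ser / UCG Ser — identical.
Codon 6: ACG Thr / AAU Asn — nonsynonymous.
Nonsynonymous differences: 3.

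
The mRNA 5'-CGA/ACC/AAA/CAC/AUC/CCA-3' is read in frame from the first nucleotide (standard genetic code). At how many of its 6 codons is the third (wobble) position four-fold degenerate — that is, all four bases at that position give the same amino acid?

Codon 1 CGA (Arg): third position 4-fold.
Codon 2 ACC (Thr): third position 4-fold.
Codon 3 AAA (Lys): third position 2-fold.
Codon 4 CAC (His): third position 2-fold.
Codon 5 AUC (Ile): third position 3-fold.
Codon 6 CCA (Pro): third position 4-fold.
Four-fold degenerate third positions: 3.

3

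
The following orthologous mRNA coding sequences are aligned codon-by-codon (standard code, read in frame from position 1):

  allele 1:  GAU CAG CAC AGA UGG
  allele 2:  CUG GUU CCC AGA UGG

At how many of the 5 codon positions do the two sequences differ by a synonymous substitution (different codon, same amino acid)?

0

Codon 1: GAU Asp / CUG Leu — nonsynonymous.
Codon 2: CAG Gln / GUU Val — nonsynonymous.
Codon 3: CAC His / CCC Pro — nonsynonymous.
Codon 4: AGA Arg / AGA Arg — identical.
Codon 5: UGG Trp / UGG Trp — identical.
Synonymous differences: 0.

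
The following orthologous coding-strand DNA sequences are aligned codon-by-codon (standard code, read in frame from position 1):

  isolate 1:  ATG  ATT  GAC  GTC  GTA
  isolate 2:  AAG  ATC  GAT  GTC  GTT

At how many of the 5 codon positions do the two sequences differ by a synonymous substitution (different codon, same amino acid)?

Codon 1: ATG Met / AAG Lys — nonsynonymous.
Codon 2: ATT Ile / ATC Ile — synonymous.
Codon 3: GAC Asp / GAT Asp — synonymous.
Codon 4: GTC Val / GTC Val — identical.
Codon 5: GTA Val / GTT Val — synonymous.
Synonymous differences: 3.

3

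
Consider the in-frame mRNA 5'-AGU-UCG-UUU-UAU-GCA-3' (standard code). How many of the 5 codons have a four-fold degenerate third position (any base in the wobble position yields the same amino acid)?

Codon 1 AGU (Ser): third position 2-fold.
Codon 2 UCG (Ser): third position 4-fold.
Codon 3 UUU (Phe): third position 2-fold.
Codon 4 UAU (Tyr): third position 2-fold.
Codon 5 GCA (Ala): third position 4-fold.
Four-fold degenerate third positions: 2.

2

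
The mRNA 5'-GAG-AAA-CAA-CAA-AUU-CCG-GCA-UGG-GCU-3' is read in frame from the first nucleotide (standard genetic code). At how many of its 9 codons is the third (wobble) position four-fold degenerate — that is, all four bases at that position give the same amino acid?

3

Codon 1 GAG (Glu): third position 2-fold.
Codon 2 AAA (Lys): third position 2-fold.
Codon 3 CAA (Gln): third position 2-fold.
Codon 4 CAA (Gln): third position 2-fold.
Codon 5 AUU (Ile): third position 3-fold.
Codon 6 CCG (Pro): third position 4-fold.
Codon 7 GCA (Ala): third position 4-fold.
Codon 8 UGG (Trp): third position 1-fold.
Codon 9 GCU (Ala): third position 4-fold.
Four-fold degenerate third positions: 3.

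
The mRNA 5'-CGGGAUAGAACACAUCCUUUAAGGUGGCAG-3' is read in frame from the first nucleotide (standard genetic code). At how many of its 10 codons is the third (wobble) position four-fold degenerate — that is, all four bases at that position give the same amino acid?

3

Codon 1 CGG (Arg): third position 4-fold.
Codon 2 GAU (Asp): third position 2-fold.
Codon 3 AGA (Arg): third position 2-fold.
Codon 4 ACA (Thr): third position 4-fold.
Codon 5 CAU (His): third position 2-fold.
Codon 6 CCU (Pro): third position 4-fold.
Codon 7 UUA (Leu): third position 2-fold.
Codon 8 AGG (Arg): third position 2-fold.
Codon 9 UGG (Trp): third position 1-fold.
Codon 10 CAG (Gln): third position 2-fold.
Four-fold degenerate third positions: 3.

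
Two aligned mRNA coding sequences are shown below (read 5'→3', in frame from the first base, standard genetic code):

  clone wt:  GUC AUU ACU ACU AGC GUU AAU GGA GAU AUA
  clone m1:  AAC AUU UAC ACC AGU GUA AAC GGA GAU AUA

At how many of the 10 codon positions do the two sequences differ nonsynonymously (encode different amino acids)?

Codon 1: GUC Val / AAC Asn — nonsynonymous.
Codon 2: AUU Ile / AUU Ile — identical.
Codon 3: ACU Thr / UAC Tyr — nonsynonymous.
Codon 4: ACU Thr / ACC Thr — synonymous.
Codon 5: AGC Ser / AGU Ser — synonymous.
Codon 6: GUU Val / GUA Val — synonymous.
Codon 7: AAU Asn / AAC Asn — synonymous.
Codon 8: GGA Gly / GGA Gly — identical.
Codon 9: GAU Asp / GAU Asp — identical.
Codon 10: AUA Ile / AUA Ile — identical.
Nonsynonymous differences: 2.

2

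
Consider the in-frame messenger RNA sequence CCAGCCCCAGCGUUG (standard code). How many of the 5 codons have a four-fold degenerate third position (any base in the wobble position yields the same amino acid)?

4

Codon 1 CCA (Pro): third position 4-fold.
Codon 2 GCC (Ala): third position 4-fold.
Codon 3 CCA (Pro): third position 4-fold.
Codon 4 GCG (Ala): third position 4-fold.
Codon 5 UUG (Leu): third position 2-fold.
Four-fold degenerate third positions: 4.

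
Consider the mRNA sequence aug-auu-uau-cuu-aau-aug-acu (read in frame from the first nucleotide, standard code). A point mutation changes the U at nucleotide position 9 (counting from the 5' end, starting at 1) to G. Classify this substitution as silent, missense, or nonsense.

Position 9 falls in codon 3: UAU → Tyr.
After the substitution the codon is UAG → Stop.
The new codon is a stop codon, so this is a nonsense mutation.

nonsense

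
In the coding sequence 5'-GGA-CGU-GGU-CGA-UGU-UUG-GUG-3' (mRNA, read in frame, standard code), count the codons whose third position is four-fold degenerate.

5

Codon 1 GGA (Gly): third position 4-fold.
Codon 2 CGU (Arg): third position 4-fold.
Codon 3 GGU (Gly): third position 4-fold.
Codon 4 CGA (Arg): third position 4-fold.
Codon 5 UGU (Cys): third position 2-fold.
Codon 6 UUG (Leu): third position 2-fold.
Codon 7 GUG (Val): third position 4-fold.
Four-fold degenerate third positions: 5.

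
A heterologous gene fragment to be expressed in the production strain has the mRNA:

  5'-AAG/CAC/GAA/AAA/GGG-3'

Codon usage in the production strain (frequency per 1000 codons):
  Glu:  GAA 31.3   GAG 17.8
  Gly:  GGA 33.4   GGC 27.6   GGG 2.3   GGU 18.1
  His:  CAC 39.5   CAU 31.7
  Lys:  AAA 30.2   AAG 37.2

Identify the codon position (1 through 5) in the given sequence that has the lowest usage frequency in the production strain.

5

Codon 1 AAG (Lys): 37.2 per 1000.
Codon 2 CAC (His): 39.5 per 1000.
Codon 3 GAA (Glu): 31.3 per 1000.
Codon 4 AAA (Lys): 30.2 per 1000.
Codon 5 GGG (Gly): 2.3 per 1000.
Lowest frequency is 2.3 at codon 5.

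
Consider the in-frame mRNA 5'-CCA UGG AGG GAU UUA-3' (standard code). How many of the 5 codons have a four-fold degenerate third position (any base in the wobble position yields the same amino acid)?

Codon 1 CCA (Pro): third position 4-fold.
Codon 2 UGG (Trp): third position 1-fold.
Codon 3 AGG (Arg): third position 2-fold.
Codon 4 GAU (Asp): third position 2-fold.
Codon 5 UUA (Leu): third position 2-fold.
Four-fold degenerate third positions: 1.

1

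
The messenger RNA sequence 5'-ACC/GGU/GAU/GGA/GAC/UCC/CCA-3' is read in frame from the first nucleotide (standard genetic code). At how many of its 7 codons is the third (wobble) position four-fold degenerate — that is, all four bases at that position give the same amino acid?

Codon 1 ACC (Thr): third position 4-fold.
Codon 2 GGU (Gly): third position 4-fold.
Codon 3 GAU (Asp): third position 2-fold.
Codon 4 GGA (Gly): third position 4-fold.
Codon 5 GAC (Asp): third position 2-fold.
Codon 6 UCC (Ser): third position 4-fold.
Codon 7 CCA (Pro): third position 4-fold.
Four-fold degenerate third positions: 5.

5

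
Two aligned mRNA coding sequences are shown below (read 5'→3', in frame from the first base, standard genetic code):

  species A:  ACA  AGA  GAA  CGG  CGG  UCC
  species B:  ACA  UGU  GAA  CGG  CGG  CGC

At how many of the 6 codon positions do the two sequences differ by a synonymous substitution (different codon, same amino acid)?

Codon 1: ACA Thr / ACA Thr — identical.
Codon 2: AGA Arg / UGU Cys — nonsynonymous.
Codon 3: GAA Glu / GAA Glu — identical.
Codon 4: CGG Arg / CGG Arg — identical.
Codon 5: CGG Arg / CGG Arg — identical.
Codon 6: UCC Ser / CGC Arg — nonsynonymous.
Synonymous differences: 0.

0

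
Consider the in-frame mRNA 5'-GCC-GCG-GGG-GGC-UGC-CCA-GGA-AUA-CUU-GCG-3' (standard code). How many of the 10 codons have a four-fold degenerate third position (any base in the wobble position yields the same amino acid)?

8

Codon 1 GCC (Ala): third position 4-fold.
Codon 2 GCG (Ala): third position 4-fold.
Codon 3 GGG (Gly): third position 4-fold.
Codon 4 GGC (Gly): third position 4-fold.
Codon 5 UGC (Cys): third position 2-fold.
Codon 6 CCA (Pro): third position 4-fold.
Codon 7 GGA (Gly): third position 4-fold.
Codon 8 AUA (Ile): third position 3-fold.
Codon 9 CUU (Leu): third position 4-fold.
Codon 10 GCG (Ala): third position 4-fold.
Four-fold degenerate third positions: 8.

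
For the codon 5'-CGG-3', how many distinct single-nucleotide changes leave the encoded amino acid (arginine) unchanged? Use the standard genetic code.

Position 1: AGG → 1 synonymous.
Position 2: none → 0 synonymous.
Position 3: CGT, CGC, CGA → 3 synonymous.
Total: 1 + 0 + 3 = 4.

4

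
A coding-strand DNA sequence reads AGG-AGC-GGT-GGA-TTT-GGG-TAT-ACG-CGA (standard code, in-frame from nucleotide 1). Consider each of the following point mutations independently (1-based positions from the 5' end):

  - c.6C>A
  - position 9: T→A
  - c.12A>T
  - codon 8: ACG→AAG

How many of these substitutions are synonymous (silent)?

2

Codon 2: AGC (Ser) → AGA (Arg) — missense.
Codon 3: GGT (Gly) → GGA (Gly) — synonymous.
Codon 4: GGA (Gly) → GGT (Gly) — synonymous.
Codon 8: ACG (Thr) → AAG (Lys) — missense.
Synonymous: 2 of 4.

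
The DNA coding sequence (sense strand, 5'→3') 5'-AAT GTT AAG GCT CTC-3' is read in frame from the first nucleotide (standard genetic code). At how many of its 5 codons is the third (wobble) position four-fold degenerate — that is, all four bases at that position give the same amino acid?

Codon 1 AAT (Asn): third position 2-fold.
Codon 2 GTT (Val): third position 4-fold.
Codon 3 AAG (Lys): third position 2-fold.
Codon 4 GCT (Ala): third position 4-fold.
Codon 5 CTC (Leu): third position 4-fold.
Four-fold degenerate third positions: 3.

3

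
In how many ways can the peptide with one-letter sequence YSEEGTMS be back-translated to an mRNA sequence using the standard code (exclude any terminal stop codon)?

4608

Tyr: 2 codons.
Ser: 6 codons.
Glu: 2 codons.
Glu: 2 codons.
Gly: 4 codons.
Thr: 4 codons.
Met: 1 codon.
Ser: 6 codons.
2 × 6 × 2 × 2 × 4 × 4 × 1 × 6 = 4608.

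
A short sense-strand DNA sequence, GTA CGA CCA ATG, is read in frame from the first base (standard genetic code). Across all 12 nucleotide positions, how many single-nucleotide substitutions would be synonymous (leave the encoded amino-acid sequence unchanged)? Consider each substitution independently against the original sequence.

10

Codon 1 (GTA, Val): 3 synonymous substitutions.
Codon 2 (CGA, Arg): 4 synonymous substitutions.
Codon 3 (CCA, Pro): 3 synonymous substitutions.
Codon 4 (ATG, Met): 0 synonymous substitutions.
Total: 3 + 4 + 3 + 0 = 10.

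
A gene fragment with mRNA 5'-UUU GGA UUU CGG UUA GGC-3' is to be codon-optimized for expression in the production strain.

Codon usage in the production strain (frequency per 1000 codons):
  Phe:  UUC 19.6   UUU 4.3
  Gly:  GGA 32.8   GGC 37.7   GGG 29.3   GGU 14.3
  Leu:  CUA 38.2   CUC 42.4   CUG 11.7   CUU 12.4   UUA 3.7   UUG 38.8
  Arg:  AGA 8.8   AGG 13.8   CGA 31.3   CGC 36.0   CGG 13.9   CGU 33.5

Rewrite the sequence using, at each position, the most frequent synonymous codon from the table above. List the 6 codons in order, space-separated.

Codon 1 (Phe): best is UUC at 19.6.
Codon 2 (Gly): best is GGC at 37.7.
Codon 3 (Phe): best is UUC at 19.6.
Codon 4 (Arg): best is CGC at 36.0.
Codon 5 (Leu): best is CUC at 42.4.
Codon 6 (Gly): best is GGC at 37.7.

UUC GGC UUC CGC CUC GGC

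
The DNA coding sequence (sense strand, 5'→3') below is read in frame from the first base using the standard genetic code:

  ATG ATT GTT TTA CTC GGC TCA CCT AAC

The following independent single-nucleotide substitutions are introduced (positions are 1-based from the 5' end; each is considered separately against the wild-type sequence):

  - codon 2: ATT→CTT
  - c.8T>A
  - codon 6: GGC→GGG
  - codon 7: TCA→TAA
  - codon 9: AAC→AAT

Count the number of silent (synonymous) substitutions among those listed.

2

Codon 2: ATT (Ile) → CTT (Leu) — missense.
Codon 3: GTT (Val) → GAT (Asp) — missense.
Codon 6: GGC (Gly) → GGG (Gly) — synonymous.
Codon 7: TCA (Ser) → TAA (Stop) — nonsense.
Codon 9: AAC (Asn) → AAT (Asn) — synonymous.
Synonymous: 2 of 5.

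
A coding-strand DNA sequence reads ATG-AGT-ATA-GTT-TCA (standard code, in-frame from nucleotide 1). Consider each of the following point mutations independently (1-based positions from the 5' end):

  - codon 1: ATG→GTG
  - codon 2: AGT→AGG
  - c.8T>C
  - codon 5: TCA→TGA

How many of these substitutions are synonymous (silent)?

Codon 1: ATG (Met) → GTG (Val) — missense.
Codon 2: AGT (Ser) → AGG (Arg) — missense.
Codon 3: ATA (Ile) → ACA (Thr) — missense.
Codon 5: TCA (Ser) → TGA (Stop) — nonsense.
Synonymous: 0 of 4.

0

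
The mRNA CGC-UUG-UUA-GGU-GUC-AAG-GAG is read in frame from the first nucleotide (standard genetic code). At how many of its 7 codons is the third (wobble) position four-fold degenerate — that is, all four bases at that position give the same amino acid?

Codon 1 CGC (Arg): third position 4-fold.
Codon 2 UUG (Leu): third position 2-fold.
Codon 3 UUA (Leu): third position 2-fold.
Codon 4 GGU (Gly): third position 4-fold.
Codon 5 GUC (Val): third position 4-fold.
Codon 6 AAG (Lys): third position 2-fold.
Codon 7 GAG (Glu): third position 2-fold.
Four-fold degenerate third positions: 3.

3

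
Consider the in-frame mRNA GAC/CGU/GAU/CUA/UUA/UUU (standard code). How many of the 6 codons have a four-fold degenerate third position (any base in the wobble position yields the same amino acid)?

Codon 1 GAC (Asp): third position 2-fold.
Codon 2 CGU (Arg): third position 4-fold.
Codon 3 GAU (Asp): third position 2-fold.
Codon 4 CUA (Leu): third position 4-fold.
Codon 5 UUA (Leu): third position 2-fold.
Codon 6 UUU (Phe): third position 2-fold.
Four-fold degenerate third positions: 2.

2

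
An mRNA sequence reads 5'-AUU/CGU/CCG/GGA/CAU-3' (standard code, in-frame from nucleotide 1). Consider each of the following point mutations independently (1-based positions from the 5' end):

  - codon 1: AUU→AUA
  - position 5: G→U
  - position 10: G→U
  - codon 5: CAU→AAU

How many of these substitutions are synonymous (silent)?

Codon 1: AUU (Ile) → AUA (Ile) — synonymous.
Codon 2: CGU (Arg) → CUU (Leu) — missense.
Codon 4: GGA (Gly) → UGA (Stop) — nonsense.
Codon 5: CAU (His) → AAU (Asn) — missense.
Synonymous: 1 of 4.

1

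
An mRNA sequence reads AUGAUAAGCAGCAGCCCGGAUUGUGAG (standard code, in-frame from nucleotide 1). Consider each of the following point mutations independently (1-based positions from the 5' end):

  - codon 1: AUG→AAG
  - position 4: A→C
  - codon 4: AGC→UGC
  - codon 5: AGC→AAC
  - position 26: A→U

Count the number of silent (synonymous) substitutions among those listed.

Codon 1: AUG (Met) → AAG (Lys) — missense.
Codon 2: AUA (Ile) → CUA (Leu) — missense.
Codon 4: AGC (Ser) → UGC (Cys) — missense.
Codon 5: AGC (Ser) → AAC (Asn) — missense.
Codon 9: GAG (Glu) → GUG (Val) — missense.
Synonymous: 0 of 5.

0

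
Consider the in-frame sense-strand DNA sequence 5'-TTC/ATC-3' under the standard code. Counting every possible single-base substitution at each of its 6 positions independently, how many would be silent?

3

Codon 1 (TTC, Phe): 1 synonymous substitution.
Codon 2 (ATC, Ile): 2 synonymous substitutions.
Total: 1 + 2 = 3.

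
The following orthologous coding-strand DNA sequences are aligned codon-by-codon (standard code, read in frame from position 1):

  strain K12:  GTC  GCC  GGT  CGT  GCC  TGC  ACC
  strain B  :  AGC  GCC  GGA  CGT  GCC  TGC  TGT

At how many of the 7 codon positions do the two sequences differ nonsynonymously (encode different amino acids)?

Codon 1: GTC Val / AGC Ser — nonsynonymous.
Codon 2: GCC Ala / GCC Ala — identical.
Codon 3: GGT Gly / GGA Gly — synonymous.
Codon 4: CGT Arg / CGT Arg — identical.
Codon 5: GCC Ala / GCC Ala — identical.
Codon 6: TGC Cys / TGC Cys — identical.
Codon 7: ACC Thr / TGT Cys — nonsynonymous.
Nonsynonymous differences: 2.

2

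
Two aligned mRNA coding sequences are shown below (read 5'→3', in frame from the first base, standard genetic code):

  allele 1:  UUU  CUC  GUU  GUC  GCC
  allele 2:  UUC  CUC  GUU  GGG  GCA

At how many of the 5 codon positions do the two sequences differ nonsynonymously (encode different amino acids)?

1

Codon 1: UUU Phe / UUC Phe — synonymous.
Codon 2: CUC Leu / CUC Leu — identical.
Codon 3: GUU Val / GUU Val — identical.
Codon 4: GUC Val / GGG Gly — nonsynonymous.
Codon 5: GCC Ala / GCA Ala — synonymous.
Nonsynonymous differences: 1.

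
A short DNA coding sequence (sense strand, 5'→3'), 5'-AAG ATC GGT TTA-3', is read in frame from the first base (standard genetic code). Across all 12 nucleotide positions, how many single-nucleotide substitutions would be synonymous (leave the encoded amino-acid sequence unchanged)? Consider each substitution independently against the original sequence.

8

Codon 1 (AAG, Lys): 1 synonymous substitution.
Codon 2 (ATC, Ile): 2 synonymous substitutions.
Codon 3 (GGT, Gly): 3 synonymous substitutions.
Codon 4 (TTA, Leu): 2 synonymous substitutions.
Total: 1 + 2 + 3 + 2 = 8.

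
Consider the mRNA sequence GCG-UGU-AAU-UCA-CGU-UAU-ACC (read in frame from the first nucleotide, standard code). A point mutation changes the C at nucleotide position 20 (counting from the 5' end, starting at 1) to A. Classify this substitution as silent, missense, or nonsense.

Position 20 falls in codon 7: ACC → Thr.
After the substitution the codon is AAC → Asn.
Thr ≠ Asn, so this is a missense mutation.

missense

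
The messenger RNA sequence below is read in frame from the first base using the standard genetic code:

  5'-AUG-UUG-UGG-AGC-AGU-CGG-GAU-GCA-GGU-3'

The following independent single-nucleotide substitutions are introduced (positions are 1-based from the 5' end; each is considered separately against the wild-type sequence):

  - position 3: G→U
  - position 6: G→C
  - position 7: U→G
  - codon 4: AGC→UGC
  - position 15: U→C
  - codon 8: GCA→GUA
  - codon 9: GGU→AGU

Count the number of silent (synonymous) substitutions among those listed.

Codon 1: AUG (Met) → AUU (Ile) — missense.
Codon 2: UUG (Leu) → UUC (Phe) — missense.
Codon 3: UGG (Trp) → GGG (Gly) — missense.
Codon 4: AGC (Ser) → UGC (Cys) — missense.
Codon 5: AGU (Ser) → AGC (Ser) — synonymous.
Codon 8: GCA (Ala) → GUA (Val) — missense.
Codon 9: GGU (Gly) → AGU (Ser) — missense.
Synonymous: 1 of 7.

1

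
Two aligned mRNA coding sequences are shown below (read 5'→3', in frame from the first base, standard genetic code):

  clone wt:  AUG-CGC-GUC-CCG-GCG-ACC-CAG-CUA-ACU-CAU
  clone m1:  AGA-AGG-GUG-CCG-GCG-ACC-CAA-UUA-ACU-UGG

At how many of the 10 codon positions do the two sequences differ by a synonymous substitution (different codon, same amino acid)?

Codon 1: AUG Met / AGA Arg — nonsynonymous.
Codon 2: CGC Arg / AGG Arg — synonymous.
Codon 3: GUC Val / GUG Val — synonymous.
Codon 4: CCG Pro / CCG Pro — identical.
Codon 5: GCG Ala / GCG Ala — identical.
Codon 6: ACC Thr / ACC Thr — identical.
Codon 7: CAG Gln / CAA Gln — synonymous.
Codon 8: CUA Leu / UUA Leu — synonymous.
Codon 9: ACU Thr / ACU Thr — identical.
Codon 10: CAU His / UGG Trp — nonsynonymous.
Synonymous differences: 4.

4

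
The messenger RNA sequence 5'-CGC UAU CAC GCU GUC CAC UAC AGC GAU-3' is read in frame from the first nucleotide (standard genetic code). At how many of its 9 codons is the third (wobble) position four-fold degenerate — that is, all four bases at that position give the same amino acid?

3

Codon 1 CGC (Arg): third position 4-fold.
Codon 2 UAU (Tyr): third position 2-fold.
Codon 3 CAC (His): third position 2-fold.
Codon 4 GCU (Ala): third position 4-fold.
Codon 5 GUC (Val): third position 4-fold.
Codon 6 CAC (His): third position 2-fold.
Codon 7 UAC (Tyr): third position 2-fold.
Codon 8 AGC (Ser): third position 2-fold.
Codon 9 GAU (Asp): third position 2-fold.
Four-fold degenerate third positions: 3.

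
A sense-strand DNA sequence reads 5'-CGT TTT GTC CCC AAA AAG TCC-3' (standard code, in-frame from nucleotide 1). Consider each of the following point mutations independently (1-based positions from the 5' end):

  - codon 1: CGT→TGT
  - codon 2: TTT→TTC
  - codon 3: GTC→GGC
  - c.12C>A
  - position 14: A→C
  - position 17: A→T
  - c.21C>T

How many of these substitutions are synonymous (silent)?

3

Codon 1: CGT (Arg) → TGT (Cys) — missense.
Codon 2: TTT (Phe) → TTC (Phe) — synonymous.
Codon 3: GTC (Val) → GGC (Gly) — missense.
Codon 4: CCC (Pro) → CCA (Pro) — synonymous.
Codon 5: AAA (Lys) → ACA (Thr) — missense.
Codon 6: AAG (Lys) → ATG (Met) — missense.
Codon 7: TCC (Ser) → TCT (Ser) — synonymous.
Synonymous: 3 of 7.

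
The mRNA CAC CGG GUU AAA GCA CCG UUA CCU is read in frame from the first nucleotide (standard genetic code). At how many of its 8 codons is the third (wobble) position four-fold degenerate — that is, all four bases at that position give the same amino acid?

Codon 1 CAC (His): third position 2-fold.
Codon 2 CGG (Arg): third position 4-fold.
Codon 3 GUU (Val): third position 4-fold.
Codon 4 AAA (Lys): third position 2-fold.
Codon 5 GCA (Ala): third position 4-fold.
Codon 6 CCG (Pro): third position 4-fold.
Codon 7 UUA (Leu): third position 2-fold.
Codon 8 CCU (Pro): third position 4-fold.
Four-fold degenerate third positions: 5.

5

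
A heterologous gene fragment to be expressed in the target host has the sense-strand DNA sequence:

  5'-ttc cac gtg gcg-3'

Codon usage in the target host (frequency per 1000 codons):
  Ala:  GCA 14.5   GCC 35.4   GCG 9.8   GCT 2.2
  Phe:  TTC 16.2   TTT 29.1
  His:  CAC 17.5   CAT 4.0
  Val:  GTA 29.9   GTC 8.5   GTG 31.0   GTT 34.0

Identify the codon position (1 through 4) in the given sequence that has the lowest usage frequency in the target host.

4

Codon 1 TTC (Phe): 16.2 per 1000.
Codon 2 CAC (His): 17.5 per 1000.
Codon 3 GTG (Val): 31.0 per 1000.
Codon 4 GCG (Ala): 9.8 per 1000.
Lowest frequency is 9.8 at codon 4.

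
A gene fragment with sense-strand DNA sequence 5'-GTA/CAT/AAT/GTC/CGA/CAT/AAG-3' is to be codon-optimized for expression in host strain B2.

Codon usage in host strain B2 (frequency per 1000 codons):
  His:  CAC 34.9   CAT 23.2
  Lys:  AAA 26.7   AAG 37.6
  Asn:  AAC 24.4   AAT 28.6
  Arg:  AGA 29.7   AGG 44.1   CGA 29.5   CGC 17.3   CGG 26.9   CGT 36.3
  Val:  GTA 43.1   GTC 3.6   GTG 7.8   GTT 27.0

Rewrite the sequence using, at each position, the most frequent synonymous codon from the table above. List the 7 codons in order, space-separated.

Codon 1 (Val): best is GTA at 43.1.
Codon 2 (His): best is CAC at 34.9.
Codon 3 (Asn): best is AAT at 28.6.
Codon 4 (Val): best is GTA at 43.1.
Codon 5 (Arg): best is AGG at 44.1.
Codon 6 (His): best is CAC at 34.9.
Codon 7 (Lys): best is AAG at 37.6.

GTA CAC AAT GTA AGG CAC AAG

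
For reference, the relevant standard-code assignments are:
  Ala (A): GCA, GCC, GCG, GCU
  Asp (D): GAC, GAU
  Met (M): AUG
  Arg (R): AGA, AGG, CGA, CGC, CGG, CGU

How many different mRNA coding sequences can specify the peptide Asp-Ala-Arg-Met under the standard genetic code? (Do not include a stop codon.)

Asp: 2 codons.
Ala: 4 codons.
Arg: 6 codons.
Met: 1 codon.
2 × 4 × 6 × 1 = 48.

48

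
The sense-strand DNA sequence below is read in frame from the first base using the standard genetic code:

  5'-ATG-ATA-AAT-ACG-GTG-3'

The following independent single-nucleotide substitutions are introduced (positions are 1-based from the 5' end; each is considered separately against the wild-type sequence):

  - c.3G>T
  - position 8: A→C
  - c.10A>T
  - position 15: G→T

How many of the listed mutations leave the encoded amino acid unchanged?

Codon 1: ATG (Met) → ATT (Ile) — missense.
Codon 3: AAT (Asn) → ACT (Thr) — missense.
Codon 4: ACG (Thr) → TCG (Ser) — missense.
Codon 5: GTG (Val) → GTT (Val) — synonymous.
Synonymous: 1 of 4.

1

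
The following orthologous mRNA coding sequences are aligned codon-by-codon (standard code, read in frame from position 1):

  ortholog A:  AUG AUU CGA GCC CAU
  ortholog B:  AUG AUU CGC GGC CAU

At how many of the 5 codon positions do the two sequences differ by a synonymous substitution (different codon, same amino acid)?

Codon 1: AUG Met / AUG Met — identical.
Codon 2: AUU Ile / AUU Ile — identical.
Codon 3: CGA Arg / CGC Arg — synonymous.
Codon 4: GCC Ala / GGC Gly — nonsynonymous.
Codon 5: CAU His / CAU His — identical.
Synonymous differences: 1.

1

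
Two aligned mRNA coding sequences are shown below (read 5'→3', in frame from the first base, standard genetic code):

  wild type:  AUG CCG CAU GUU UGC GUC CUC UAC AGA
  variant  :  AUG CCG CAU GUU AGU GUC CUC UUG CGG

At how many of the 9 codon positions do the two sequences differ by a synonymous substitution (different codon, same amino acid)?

Codon 1: AUG Met / AUG Met — identical.
Codon 2: CCG Pro / CCG Pro — identical.
Codon 3: CAU His / CAU His — identical.
Codon 4: GUU Val / GUU Val — identical.
Codon 5: UGC Cys / AGU Ser — nonsynonymous.
Codon 6: GUC Val / GUC Val — identical.
Codon 7: CUC Leu / CUC Leu — identical.
Codon 8: UAC Tyr / UUG Leu — nonsynonymous.
Codon 9: AGA Arg / CGG Arg — synonymous.
Synonymous differences: 1.

1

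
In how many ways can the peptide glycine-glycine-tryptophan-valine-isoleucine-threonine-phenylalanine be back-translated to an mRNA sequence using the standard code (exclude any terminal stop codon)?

1536

Gly: 4 codons.
Gly: 4 codons.
Trp: 1 codon.
Val: 4 codons.
Ile: 3 codons.
Thr: 4 codons.
Phe: 2 codons.
4 × 4 × 1 × 4 × 3 × 4 × 2 = 1536.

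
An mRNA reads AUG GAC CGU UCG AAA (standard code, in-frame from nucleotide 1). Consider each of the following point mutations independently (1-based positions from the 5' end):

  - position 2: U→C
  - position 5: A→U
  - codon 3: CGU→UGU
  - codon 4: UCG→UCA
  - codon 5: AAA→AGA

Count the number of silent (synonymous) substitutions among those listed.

1

Codon 1: AUG (Met) → ACG (Thr) — missense.
Codon 2: GAC (Asp) → GUC (Val) — missense.
Codon 3: CGU (Arg) → UGU (Cys) — missense.
Codon 4: UCG (Ser) → UCA (Ser) — synonymous.
Codon 5: AAA (Lys) → AGA (Arg) — missense.
Synonymous: 1 of 5.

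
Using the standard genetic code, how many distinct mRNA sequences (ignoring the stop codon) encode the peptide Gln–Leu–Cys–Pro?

Gln: 2 codons.
Leu: 6 codons.
Cys: 2 codons.
Pro: 4 codons.
2 × 6 × 2 × 4 = 96.

96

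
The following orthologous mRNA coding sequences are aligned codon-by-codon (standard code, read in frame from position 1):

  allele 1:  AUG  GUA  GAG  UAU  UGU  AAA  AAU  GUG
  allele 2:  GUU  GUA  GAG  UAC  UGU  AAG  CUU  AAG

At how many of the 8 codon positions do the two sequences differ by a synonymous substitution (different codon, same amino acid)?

2

Codon 1: AUG Met / GUU Val — nonsynonymous.
Codon 2: GUA Val / GUA Val — identical.
Codon 3: GAG Glu / GAG Glu — identical.
Codon 4: UAU Tyr / UAC Tyr — synonymous.
Codon 5: UGU Cys / UGU Cys — identical.
Codon 6: AAA Lys / AAG Lys — synonymous.
Codon 7: AAU Asn / CUU Leu — nonsynonymous.
Codon 8: GUG Val / AAG Lys — nonsynonymous.
Synonymous differences: 2.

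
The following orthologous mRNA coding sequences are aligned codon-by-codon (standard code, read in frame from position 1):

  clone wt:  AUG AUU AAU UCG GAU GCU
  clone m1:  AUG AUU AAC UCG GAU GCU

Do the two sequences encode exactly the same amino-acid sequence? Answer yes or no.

yes

Codon 1: AUG Met / AUG Met — identical.
Codon 2: AUU Ile / AUU Ile — identical.
Codon 3: AAU Asn / AAC Asn — synonymous.
Codon 4: UCG Ser / UCG Ser — identical.
Codon 5: GAU Asp / GAU Asp — identical.
Codon 6: GCU Ala / GCU Ala — identical.
Nonsynonymous differences: 0 → same protein.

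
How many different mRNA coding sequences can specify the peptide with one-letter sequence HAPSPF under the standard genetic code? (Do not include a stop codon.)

1536

His: 2 codons.
Ala: 4 codons.
Pro: 4 codons.
Ser: 6 codons.
Pro: 4 codons.
Phe: 2 codons.
2 × 4 × 4 × 6 × 4 × 2 = 1536.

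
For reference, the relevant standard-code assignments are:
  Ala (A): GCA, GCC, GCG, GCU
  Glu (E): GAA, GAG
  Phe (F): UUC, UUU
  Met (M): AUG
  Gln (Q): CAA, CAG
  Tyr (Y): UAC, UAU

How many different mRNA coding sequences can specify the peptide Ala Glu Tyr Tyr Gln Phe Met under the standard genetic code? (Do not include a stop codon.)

128

Ala: 4 codons.
Glu: 2 codons.
Tyr: 2 codons.
Tyr: 2 codons.
Gln: 2 codons.
Phe: 2 codons.
Met: 1 codon.
4 × 2 × 2 × 2 × 2 × 2 × 1 = 128.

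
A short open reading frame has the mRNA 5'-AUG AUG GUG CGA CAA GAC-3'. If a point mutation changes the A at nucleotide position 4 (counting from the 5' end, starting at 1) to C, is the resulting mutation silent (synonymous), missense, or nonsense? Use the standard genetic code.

missense

Position 4 falls in codon 2: AUG → Met.
After the substitution the codon is CUG → Leu.
Met ≠ Leu, so this is a missense mutation.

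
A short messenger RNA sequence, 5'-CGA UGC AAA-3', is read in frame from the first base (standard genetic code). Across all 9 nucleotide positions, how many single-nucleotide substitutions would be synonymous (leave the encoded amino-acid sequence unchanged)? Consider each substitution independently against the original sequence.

6

Codon 1 (CGA, Arg): 4 synonymous substitutions.
Codon 2 (UGC, Cys): 1 synonymous substitution.
Codon 3 (AAA, Lys): 1 synonymous substitution.
Total: 4 + 1 + 1 = 6.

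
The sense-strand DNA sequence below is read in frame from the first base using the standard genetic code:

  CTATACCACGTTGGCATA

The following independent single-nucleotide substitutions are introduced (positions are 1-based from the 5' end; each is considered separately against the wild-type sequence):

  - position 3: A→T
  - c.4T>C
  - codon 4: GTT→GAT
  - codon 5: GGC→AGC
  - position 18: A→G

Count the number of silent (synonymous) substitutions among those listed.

Codon 1: CTA (Leu) → CTT (Leu) — synonymous.
Codon 2: TAC (Tyr) → CAC (His) — missense.
Codon 4: GTT (Val) → GAT (Asp) — missense.
Codon 5: GGC (Gly) → AGC (Ser) — missense.
Codon 6: ATA (Ile) → ATG (Met) — missense.
Synonymous: 1 of 5.

1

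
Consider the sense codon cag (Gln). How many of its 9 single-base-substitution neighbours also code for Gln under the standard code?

1

Position 1: none → 0 synonymous.
Position 2: none → 0 synonymous.
Position 3: CAA → 1 synonymous.
Total: 0 + 0 + 1 = 1.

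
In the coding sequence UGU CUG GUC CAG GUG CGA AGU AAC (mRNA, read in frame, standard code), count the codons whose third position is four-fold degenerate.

4

Codon 1 UGU (Cys): third position 2-fold.
Codon 2 CUG (Leu): third position 4-fold.
Codon 3 GUC (Val): third position 4-fold.
Codon 4 CAG (Gln): third position 2-fold.
Codon 5 GUG (Val): third position 4-fold.
Codon 6 CGA (Arg): third position 4-fold.
Codon 7 AGU (Ser): third position 2-fold.
Codon 8 AAC (Asn): third position 2-fold.
Four-fold degenerate third positions: 4.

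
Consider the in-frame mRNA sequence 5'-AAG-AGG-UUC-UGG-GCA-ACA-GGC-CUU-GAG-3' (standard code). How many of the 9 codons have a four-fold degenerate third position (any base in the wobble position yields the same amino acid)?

Codon 1 AAG (Lys): third position 2-fold.
Codon 2 AGG (Arg): third position 2-fold.
Codon 3 UUC (Phe): third position 2-fold.
Codon 4 UGG (Trp): third position 1-fold.
Codon 5 GCA (Ala): third position 4-fold.
Codon 6 ACA (Thr): third position 4-fold.
Codon 7 GGC (Gly): third position 4-fold.
Codon 8 CUU (Leu): third position 4-fold.
Codon 9 GAG (Glu): third position 2-fold.
Four-fold degenerate third positions: 4.

4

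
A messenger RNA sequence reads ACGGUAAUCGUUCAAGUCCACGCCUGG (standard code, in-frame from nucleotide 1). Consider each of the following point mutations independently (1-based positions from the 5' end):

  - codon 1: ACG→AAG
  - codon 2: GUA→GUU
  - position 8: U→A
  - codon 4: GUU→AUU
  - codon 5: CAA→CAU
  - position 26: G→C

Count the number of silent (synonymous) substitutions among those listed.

Codon 1: ACG (Thr) → AAG (Lys) — missense.
Codon 2: GUA (Val) → GUU (Val) — synonymous.
Codon 3: AUC (Ile) → AAC (Asn) — missense.
Codon 4: GUU (Val) → AUU (Ile) — missense.
Codon 5: CAA (Gln) → CAU (His) — missense.
Codon 9: UGG (Trp) → UCG (Ser) — missense.
Synonymous: 1 of 6.

1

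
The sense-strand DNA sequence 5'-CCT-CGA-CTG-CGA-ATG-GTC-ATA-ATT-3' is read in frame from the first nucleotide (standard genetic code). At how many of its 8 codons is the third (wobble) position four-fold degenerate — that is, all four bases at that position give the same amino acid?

Codon 1 CCT (Pro): third position 4-fold.
Codon 2 CGA (Arg): third position 4-fold.
Codon 3 CTG (Leu): third position 4-fold.
Codon 4 CGA (Arg): third position 4-fold.
Codon 5 ATG (Met): third position 1-fold.
Codon 6 GTC (Val): third position 4-fold.
Codon 7 ATA (Ile): third position 3-fold.
Codon 8 ATT (Ile): third position 3-fold.
Four-fold degenerate third positions: 5.

5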